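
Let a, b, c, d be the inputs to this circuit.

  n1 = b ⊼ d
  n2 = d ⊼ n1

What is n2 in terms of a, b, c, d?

n1 = b ⊼ d
n2 = d ⊼ n1 = d ⊼ (b ⊼ d)

d ⊼ (b ⊼ d)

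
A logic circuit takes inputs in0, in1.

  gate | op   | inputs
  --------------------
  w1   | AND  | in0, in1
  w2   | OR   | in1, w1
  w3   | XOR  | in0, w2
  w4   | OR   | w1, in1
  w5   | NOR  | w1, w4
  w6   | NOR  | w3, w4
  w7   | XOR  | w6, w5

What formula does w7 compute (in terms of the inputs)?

w1 = in0 AND in1
w2 = in1 OR w1 = in1 OR (in0 AND in1)
w3 = in0 XOR w2 = in0 XOR (in1 OR (in0 AND in1))
w4 = w1 OR in1 = (in0 AND in1) OR in1
w5 = w1 NOR w4 = (in0 AND in1) NOR ((in0 AND in1) OR in1)
w6 = w3 NOR w4 = (in0 XOR (in1 OR (in0 AND in1))) NOR ((in0 AND in1) OR in1)
w7 = w6 XOR w5 = ((in0 XOR (in1 OR (in0 AND in1))) NOR ((in0 AND in1) OR in1)) XOR ((in0 AND in1) NOR ((in0 AND in1) OR in1))

((in0 XOR (in1 OR (in0 AND in1))) NOR ((in0 AND in1) OR in1)) XOR ((in0 AND in1) NOR ((in0 AND in1) OR in1))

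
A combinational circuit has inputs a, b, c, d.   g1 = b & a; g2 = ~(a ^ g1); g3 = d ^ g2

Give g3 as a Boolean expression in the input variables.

d ^ (~(a ^ (b & a)))

g1 = b & a
g2 = ~(a ^ g1) = ~(a ^ (b & a))
g3 = d ^ g2 = d ^ (~(a ^ (b & a)))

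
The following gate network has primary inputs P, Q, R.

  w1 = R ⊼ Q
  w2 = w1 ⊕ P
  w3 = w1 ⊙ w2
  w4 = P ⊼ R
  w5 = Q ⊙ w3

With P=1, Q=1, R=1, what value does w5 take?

w1 = 1 ⊼ 1 = 0
w2 = 0 ⊕ 1 = 1
w3 = 0 ⊙ 1 = 0
w5 = 1 ⊙ 0 = 0

0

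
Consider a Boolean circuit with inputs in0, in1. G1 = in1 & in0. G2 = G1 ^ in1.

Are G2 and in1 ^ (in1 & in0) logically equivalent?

G1 = in1 & in0
G2 = G1 ^ in1 = (in1 & in0) ^ in1
At in0=0, in1=0: circuit gives 0, formula gives 0.
At in0=0, in1=1: circuit gives 1, formula gives 1.
Agrees on all 4 inputs.

Yes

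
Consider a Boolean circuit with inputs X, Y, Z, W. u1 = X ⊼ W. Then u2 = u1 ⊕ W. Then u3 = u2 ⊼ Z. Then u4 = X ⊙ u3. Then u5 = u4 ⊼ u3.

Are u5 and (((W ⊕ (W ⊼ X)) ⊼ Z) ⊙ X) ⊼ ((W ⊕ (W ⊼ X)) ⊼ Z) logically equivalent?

u1 = X ⊼ W
u2 = u1 ⊕ W = (X ⊼ W) ⊕ W
u3 = u2 ⊼ Z = ((X ⊼ W) ⊕ W) ⊼ Z
u4 = X ⊙ u3 = X ⊙ (((X ⊼ W) ⊕ W) ⊼ Z)
u5 = u4 ⊼ u3 = (X ⊙ (((X ⊼ W) ⊕ W) ⊼ Z)) ⊼ (((X ⊼ W) ⊕ W) ⊼ Z)
At X=1, Y=0, Z=0, W=0: circuit gives 0, formula gives 0.
At X=0, Y=0, Z=0, W=0: circuit gives 1, formula gives 1.
Agrees on all 16 inputs.

Yes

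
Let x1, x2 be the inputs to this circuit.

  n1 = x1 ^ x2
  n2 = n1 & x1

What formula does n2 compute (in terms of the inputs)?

n1 = x1 ^ x2
n2 = n1 & x1 = (x1 ^ x2) & x1

(x1 ^ x2) & x1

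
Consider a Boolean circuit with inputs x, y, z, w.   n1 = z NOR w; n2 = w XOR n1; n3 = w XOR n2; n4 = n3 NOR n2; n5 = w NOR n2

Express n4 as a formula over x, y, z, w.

(w XOR (w XOR (z NOR w))) NOR (w XOR (z NOR w))

n1 = z NOR w
n2 = w XOR n1 = w XOR (z NOR w)
n3 = w XOR n2 = w XOR (w XOR (z NOR w))
n4 = n3 NOR n2 = (w XOR (w XOR (z NOR w))) NOR (w XOR (z NOR w))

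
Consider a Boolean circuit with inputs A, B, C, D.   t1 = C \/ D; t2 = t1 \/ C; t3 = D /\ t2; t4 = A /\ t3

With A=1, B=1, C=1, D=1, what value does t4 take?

t1 = 1 \/ 1 = 1
t2 = 1 \/ 1 = 1
t3 = 1 /\ 1 = 1
t4 = 1 /\ 1 = 1

1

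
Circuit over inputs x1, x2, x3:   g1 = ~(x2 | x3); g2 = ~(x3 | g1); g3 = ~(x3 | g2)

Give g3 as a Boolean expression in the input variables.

g1 = ~(x2 | x3)
g2 = ~(x3 | g1) = ~(x3 | (~(x2 | x3)))
g3 = ~(x3 | g2) = ~(x3 | (~(x3 | (~(x2 | x3)))))

~(x3 | (~(x3 | (~(x2 | x3)))))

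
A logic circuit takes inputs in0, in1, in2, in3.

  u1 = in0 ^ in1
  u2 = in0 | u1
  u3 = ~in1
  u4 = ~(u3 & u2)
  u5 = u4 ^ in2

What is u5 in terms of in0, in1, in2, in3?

u1 = in0 ^ in1
u2 = in0 | u1 = in0 | (in0 ^ in1)
u3 = ~in1
u4 = ~(u3 & u2) = ~(~in1 & (in0 | (in0 ^ in1)))
u5 = u4 ^ in2 = (~(~in1 & (in0 | (in0 ^ in1)))) ^ in2

(~(~in1 & (in0 | (in0 ^ in1)))) ^ in2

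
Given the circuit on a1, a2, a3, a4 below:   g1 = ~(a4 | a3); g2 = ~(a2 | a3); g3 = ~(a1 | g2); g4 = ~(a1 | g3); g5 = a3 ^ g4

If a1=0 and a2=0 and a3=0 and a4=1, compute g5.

g2 = ~(0 | 0) = 1
g3 = ~(0 | 1) = 0
g4 = ~(0 | 0) = 1
g5 = 0 ^ 1 = 1

1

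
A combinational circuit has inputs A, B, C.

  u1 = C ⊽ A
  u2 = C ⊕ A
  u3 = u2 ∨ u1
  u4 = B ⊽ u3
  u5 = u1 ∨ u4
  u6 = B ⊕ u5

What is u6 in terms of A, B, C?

B ⊕ ((C ⊽ A) ∨ (B ⊽ ((C ⊕ A) ∨ (C ⊽ A))))

u1 = C ⊽ A
u2 = C ⊕ A
u3 = u2 ∨ u1 = (C ⊕ A) ∨ (C ⊽ A)
u4 = B ⊽ u3 = B ⊽ ((C ⊕ A) ∨ (C ⊽ A))
u5 = u1 ∨ u4 = (C ⊽ A) ∨ (B ⊽ ((C ⊕ A) ∨ (C ⊽ A)))
u6 = B ⊕ u5 = B ⊕ ((C ⊽ A) ∨ (B ⊽ ((C ⊕ A) ∨ (C ⊽ A))))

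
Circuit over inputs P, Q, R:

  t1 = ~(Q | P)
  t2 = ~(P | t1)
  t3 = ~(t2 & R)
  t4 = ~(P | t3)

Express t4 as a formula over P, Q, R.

t1 = ~(Q | P)
t2 = ~(P | t1) = ~(P | (~(Q | P)))
t3 = ~(t2 & R) = ~((~(P | (~(Q | P)))) & R)
t4 = ~(P | t3) = ~(P | (~((~(P | (~(Q | P)))) & R)))

~(P | (~((~(P | (~(Q | P)))) & R)))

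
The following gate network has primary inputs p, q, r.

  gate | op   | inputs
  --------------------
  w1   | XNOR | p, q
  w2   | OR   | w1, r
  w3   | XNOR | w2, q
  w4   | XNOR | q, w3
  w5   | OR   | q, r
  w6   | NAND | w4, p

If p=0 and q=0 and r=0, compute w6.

1

w1 = 0 XNOR 0 = 1
w2 = 1 OR 0 = 1
w3 = 1 XNOR 0 = 0
w4 = 0 XNOR 0 = 1
w6 = 1 NAND 0 = 1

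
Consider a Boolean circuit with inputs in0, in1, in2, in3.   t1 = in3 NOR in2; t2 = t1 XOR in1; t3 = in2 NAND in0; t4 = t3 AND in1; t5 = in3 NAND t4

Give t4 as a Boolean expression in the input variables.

t3 = in2 NAND in0
t4 = t3 AND in1 = (in2 NAND in0) AND in1

(in2 NAND in0) AND in1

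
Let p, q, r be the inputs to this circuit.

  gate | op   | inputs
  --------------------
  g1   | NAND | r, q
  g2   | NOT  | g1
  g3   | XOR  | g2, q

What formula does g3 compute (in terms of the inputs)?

NOT (r NAND q) XOR q

g1 = r NAND q
g2 = NOT g1 = NOT (r NAND q)
g3 = g2 XOR q = NOT (r NAND q) XOR q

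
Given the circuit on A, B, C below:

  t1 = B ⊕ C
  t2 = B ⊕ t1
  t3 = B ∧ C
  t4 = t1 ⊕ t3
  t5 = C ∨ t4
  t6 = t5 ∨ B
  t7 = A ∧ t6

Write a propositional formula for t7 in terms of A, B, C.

A ∧ ((C ∨ ((B ⊕ C) ⊕ (B ∧ C))) ∨ B)

t1 = B ⊕ C
t3 = B ∧ C
t4 = t1 ⊕ t3 = (B ⊕ C) ⊕ (B ∧ C)
t5 = C ∨ t4 = C ∨ ((B ⊕ C) ⊕ (B ∧ C))
t6 = t5 ∨ B = (C ∨ ((B ⊕ C) ⊕ (B ∧ C))) ∨ B
t7 = A ∧ t6 = A ∧ ((C ∨ ((B ⊕ C) ⊕ (B ∧ C))) ∨ B)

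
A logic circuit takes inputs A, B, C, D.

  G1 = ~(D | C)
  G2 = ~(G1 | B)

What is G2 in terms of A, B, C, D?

G1 = ~(D | C)
G2 = ~(G1 | B) = ~((~(D | C)) | B)

~((~(D | C)) | B)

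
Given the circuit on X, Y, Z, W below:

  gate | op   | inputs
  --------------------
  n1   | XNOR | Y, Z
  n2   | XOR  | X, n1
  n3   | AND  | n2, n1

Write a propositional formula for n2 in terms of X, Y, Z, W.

X XOR (Y XNOR Z)

n1 = Y XNOR Z
n2 = X XOR n1 = X XOR (Y XNOR Z)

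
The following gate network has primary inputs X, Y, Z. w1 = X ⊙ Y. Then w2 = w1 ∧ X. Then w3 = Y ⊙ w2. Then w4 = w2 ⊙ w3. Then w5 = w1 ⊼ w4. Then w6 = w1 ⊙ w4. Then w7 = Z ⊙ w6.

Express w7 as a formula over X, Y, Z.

w1 = X ⊙ Y
w2 = w1 ∧ X = (X ⊙ Y) ∧ X
w3 = Y ⊙ w2 = Y ⊙ ((X ⊙ Y) ∧ X)
w4 = w2 ⊙ w3 = ((X ⊙ Y) ∧ X) ⊙ (Y ⊙ ((X ⊙ Y) ∧ X))
w6 = w1 ⊙ w4 = (X ⊙ Y) ⊙ (((X ⊙ Y) ∧ X) ⊙ (Y ⊙ ((X ⊙ Y) ∧ X)))
w7 = Z ⊙ w6 = Z ⊙ ((X ⊙ Y) ⊙ (((X ⊙ Y) ∧ X) ⊙ (Y ⊙ ((X ⊙ Y) ∧ X))))

Z ⊙ ((X ⊙ Y) ⊙ (((X ⊙ Y) ∧ X) ⊙ (Y ⊙ ((X ⊙ Y) ∧ X))))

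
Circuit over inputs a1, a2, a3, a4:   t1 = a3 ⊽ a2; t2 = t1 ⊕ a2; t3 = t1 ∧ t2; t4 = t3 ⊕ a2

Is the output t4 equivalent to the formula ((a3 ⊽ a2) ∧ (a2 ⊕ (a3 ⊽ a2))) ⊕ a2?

t1 = a3 ⊽ a2
t2 = t1 ⊕ a2 = (a3 ⊽ a2) ⊕ a2
t3 = t1 ∧ t2 = (a3 ⊽ a2) ∧ ((a3 ⊽ a2) ⊕ a2)
t4 = t3 ⊕ a2 = ((a3 ⊽ a2) ∧ ((a3 ⊽ a2) ⊕ a2)) ⊕ a2
At a1=0, a2=0, a3=1, a4=0: circuit gives 0, formula gives 0.
At a1=0, a2=0, a3=0, a4=0: circuit gives 1, formula gives 1.
Agrees on all 16 inputs.

Yes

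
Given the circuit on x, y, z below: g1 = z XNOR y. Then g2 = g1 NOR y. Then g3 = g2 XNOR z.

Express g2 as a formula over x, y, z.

(z XNOR y) NOR y

g1 = z XNOR y
g2 = g1 NOR y = (z XNOR y) NOR y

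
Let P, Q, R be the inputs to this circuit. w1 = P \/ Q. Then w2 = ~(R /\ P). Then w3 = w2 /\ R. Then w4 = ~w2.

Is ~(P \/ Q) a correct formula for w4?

w2 = ~(R /\ P)
w4 = ~w2 = ~(~(R /\ P))
At P=0, Q=0, R=0: circuit gives 0, formula gives 1.

No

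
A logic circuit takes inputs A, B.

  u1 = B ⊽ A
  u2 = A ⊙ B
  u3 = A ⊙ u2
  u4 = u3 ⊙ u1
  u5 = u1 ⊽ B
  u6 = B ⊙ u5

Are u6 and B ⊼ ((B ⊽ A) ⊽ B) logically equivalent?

u1 = B ⊽ A
u5 = u1 ⊽ B = (B ⊽ A) ⊽ B
u6 = B ⊙ u5 = B ⊙ ((B ⊽ A) ⊽ B)
At A=0, B=1: circuit gives 0, formula gives 1.

No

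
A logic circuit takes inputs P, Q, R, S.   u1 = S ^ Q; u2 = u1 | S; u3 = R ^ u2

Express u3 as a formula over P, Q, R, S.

u1 = S ^ Q
u2 = u1 | S = (S ^ Q) | S
u3 = R ^ u2 = R ^ ((S ^ Q) | S)

R ^ ((S ^ Q) | S)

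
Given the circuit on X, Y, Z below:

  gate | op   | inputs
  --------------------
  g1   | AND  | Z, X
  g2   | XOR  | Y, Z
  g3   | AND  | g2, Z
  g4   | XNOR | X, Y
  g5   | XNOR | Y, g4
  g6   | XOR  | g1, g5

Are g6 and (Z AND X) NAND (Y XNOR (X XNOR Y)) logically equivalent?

g1 = Z AND X
g4 = X XNOR Y
g5 = Y XNOR g4 = Y XNOR (X XNOR Y)
g6 = g1 XOR g5 = (Z AND X) XOR (Y XNOR (X XNOR Y))
At X=0, Y=0, Z=0: circuit gives 0, formula gives 1.

No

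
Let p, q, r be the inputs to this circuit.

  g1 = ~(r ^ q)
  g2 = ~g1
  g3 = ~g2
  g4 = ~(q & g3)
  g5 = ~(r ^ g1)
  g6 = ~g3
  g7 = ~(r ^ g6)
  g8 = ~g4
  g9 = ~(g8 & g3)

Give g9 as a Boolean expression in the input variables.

~(~(~(q & ~~(~(r ^ q)))) & ~~(~(r ^ q)))

g1 = ~(r ^ q)
g2 = ~g1 = ~(~(r ^ q))
g3 = ~g2 = ~~(~(r ^ q))
g4 = ~(q & g3) = ~(q & ~~(~(r ^ q)))
g8 = ~g4 = ~(~(q & ~~(~(r ^ q))))
g9 = ~(g8 & g3) = ~(~(~(q & ~~(~(r ^ q)))) & ~~(~(r ^ q)))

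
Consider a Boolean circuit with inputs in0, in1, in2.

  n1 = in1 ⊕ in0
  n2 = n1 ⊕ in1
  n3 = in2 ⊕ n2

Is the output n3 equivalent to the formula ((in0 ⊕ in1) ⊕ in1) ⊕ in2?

n1 = in1 ⊕ in0
n2 = n1 ⊕ in1 = (in1 ⊕ in0) ⊕ in1
n3 = in2 ⊕ n2 = in2 ⊕ ((in1 ⊕ in0) ⊕ in1)
At in0=0, in1=0, in2=0: circuit gives 0, formula gives 0.
At in0=0, in1=0, in2=1: circuit gives 1, formula gives 1.
Agrees on all 8 inputs.

Yes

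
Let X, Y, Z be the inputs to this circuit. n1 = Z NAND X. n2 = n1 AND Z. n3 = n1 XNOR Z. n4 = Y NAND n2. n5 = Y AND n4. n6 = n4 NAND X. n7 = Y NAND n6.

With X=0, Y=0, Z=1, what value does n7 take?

n1 = 1 NAND 0 = 1
n2 = 1 AND 1 = 1
n4 = 0 NAND 1 = 1
n6 = 1 NAND 0 = 1
n7 = 0 NAND 1 = 1

1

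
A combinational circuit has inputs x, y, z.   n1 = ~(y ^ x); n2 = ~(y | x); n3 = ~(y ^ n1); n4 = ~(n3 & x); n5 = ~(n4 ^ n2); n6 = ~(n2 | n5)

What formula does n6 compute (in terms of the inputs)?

~((~(y | x)) | (~((~((~(y ^ (~(y ^ x)))) & x)) ^ (~(y | x)))))

n1 = ~(y ^ x)
n2 = ~(y | x)
n3 = ~(y ^ n1) = ~(y ^ (~(y ^ x)))
n4 = ~(n3 & x) = ~((~(y ^ (~(y ^ x)))) & x)
n5 = ~(n4 ^ n2) = ~((~((~(y ^ (~(y ^ x)))) & x)) ^ (~(y | x)))
n6 = ~(n2 | n5) = ~((~(y | x)) | (~((~((~(y ^ (~(y ^ x)))) & x)) ^ (~(y | x)))))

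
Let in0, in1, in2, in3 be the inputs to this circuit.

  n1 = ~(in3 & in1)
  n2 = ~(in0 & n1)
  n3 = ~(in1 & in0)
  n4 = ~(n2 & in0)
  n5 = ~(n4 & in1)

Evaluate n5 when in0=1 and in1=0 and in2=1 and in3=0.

n1 = ~(0 & 0) = 1
n2 = ~(1 & 1) = 0
n4 = ~(0 & 1) = 1
n5 = ~(1 & 0) = 1

1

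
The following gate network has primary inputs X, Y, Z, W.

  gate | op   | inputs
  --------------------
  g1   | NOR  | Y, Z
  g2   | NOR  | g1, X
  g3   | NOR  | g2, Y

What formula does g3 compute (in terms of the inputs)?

((Y NOR Z) NOR X) NOR Y

g1 = Y NOR Z
g2 = g1 NOR X = (Y NOR Z) NOR X
g3 = g2 NOR Y = ((Y NOR Z) NOR X) NOR Y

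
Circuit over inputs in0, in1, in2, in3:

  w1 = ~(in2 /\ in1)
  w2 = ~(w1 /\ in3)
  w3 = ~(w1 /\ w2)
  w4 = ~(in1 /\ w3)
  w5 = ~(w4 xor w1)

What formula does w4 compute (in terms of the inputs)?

~(in1 /\ (~((~(in2 /\ in1)) /\ (~((~(in2 /\ in1)) /\ in3)))))

w1 = ~(in2 /\ in1)
w2 = ~(w1 /\ in3) = ~((~(in2 /\ in1)) /\ in3)
w3 = ~(w1 /\ w2) = ~((~(in2 /\ in1)) /\ (~((~(in2 /\ in1)) /\ in3)))
w4 = ~(in1 /\ w3) = ~(in1 /\ (~((~(in2 /\ in1)) /\ (~((~(in2 /\ in1)) /\ in3)))))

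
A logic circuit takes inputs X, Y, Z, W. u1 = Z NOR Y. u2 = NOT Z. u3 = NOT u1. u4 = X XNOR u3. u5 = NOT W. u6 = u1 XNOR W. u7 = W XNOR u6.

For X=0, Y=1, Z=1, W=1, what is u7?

0

u1 = 1 NOR 1 = 0
u6 = 0 XNOR 1 = 0
u7 = 1 XNOR 0 = 0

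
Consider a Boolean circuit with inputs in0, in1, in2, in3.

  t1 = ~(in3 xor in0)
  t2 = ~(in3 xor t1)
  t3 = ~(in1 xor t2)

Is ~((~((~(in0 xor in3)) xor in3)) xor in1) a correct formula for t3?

t1 = ~(in3 xor in0)
t2 = ~(in3 xor t1) = ~(in3 xor (~(in3 xor in0)))
t3 = ~(in1 xor t2) = ~(in1 xor (~(in3 xor (~(in3 xor in0)))))
At in0=0, in1=1, in2=0, in3=0: circuit gives 0, formula gives 0.
At in0=0, in1=0, in2=0, in3=0: circuit gives 1, formula gives 1.
Agrees on all 16 inputs.

Yes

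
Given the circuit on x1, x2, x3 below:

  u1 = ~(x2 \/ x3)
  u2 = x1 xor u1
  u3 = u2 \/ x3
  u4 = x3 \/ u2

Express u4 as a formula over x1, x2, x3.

x3 \/ (x1 xor (~(x2 \/ x3)))

u1 = ~(x2 \/ x3)
u2 = x1 xor u1 = x1 xor (~(x2 \/ x3))
u4 = x3 \/ u2 = x3 \/ (x1 xor (~(x2 \/ x3)))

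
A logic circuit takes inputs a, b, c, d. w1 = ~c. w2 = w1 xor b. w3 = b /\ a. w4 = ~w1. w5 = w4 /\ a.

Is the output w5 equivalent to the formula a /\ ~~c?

Yes

w1 = ~c
w4 = ~w1 = ~~c
w5 = w4 /\ a = ~~c /\ a
At a=0, b=0, c=0, d=0: circuit gives 0, formula gives 0.
At a=1, b=0, c=1, d=0: circuit gives 1, formula gives 1.
Agrees on all 16 inputs.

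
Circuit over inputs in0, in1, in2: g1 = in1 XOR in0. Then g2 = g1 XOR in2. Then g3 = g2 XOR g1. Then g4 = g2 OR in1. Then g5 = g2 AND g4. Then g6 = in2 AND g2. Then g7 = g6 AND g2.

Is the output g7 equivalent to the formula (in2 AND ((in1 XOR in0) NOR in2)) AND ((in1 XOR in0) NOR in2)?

g1 = in1 XOR in0
g2 = g1 XOR in2 = (in1 XOR in0) XOR in2
g6 = in2 AND g2 = in2 AND ((in1 XOR in0) XOR in2)
g7 = g6 AND g2 = (in2 AND ((in1 XOR in0) XOR in2)) AND ((in1 XOR in0) XOR in2)
At in0=0, in1=0, in2=1: circuit gives 1, formula gives 0.

No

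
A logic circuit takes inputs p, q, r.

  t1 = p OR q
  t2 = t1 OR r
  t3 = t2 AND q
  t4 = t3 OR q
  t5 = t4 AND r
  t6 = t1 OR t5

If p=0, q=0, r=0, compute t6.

0

t1 = 0 OR 0 = 0
t2 = 0 OR 0 = 0
t3 = 0 AND 0 = 0
t4 = 0 OR 0 = 0
t5 = 0 AND 0 = 0
t6 = 0 OR 0 = 0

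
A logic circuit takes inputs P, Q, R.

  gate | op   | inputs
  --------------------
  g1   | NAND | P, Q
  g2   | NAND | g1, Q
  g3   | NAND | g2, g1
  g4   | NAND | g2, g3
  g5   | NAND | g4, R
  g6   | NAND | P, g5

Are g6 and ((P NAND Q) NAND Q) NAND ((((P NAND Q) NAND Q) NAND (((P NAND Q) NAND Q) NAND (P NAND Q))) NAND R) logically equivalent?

g1 = P NAND Q
g2 = g1 NAND Q = (P NAND Q) NAND Q
g3 = g2 NAND g1 = ((P NAND Q) NAND Q) NAND (P NAND Q)
g4 = g2 NAND g3 = ((P NAND Q) NAND Q) NAND (((P NAND Q) NAND Q) NAND (P NAND Q))
g5 = g4 NAND R = (((P NAND Q) NAND Q) NAND (((P NAND Q) NAND Q) NAND (P NAND Q))) NAND R
g6 = P NAND g5 = P NAND ((((P NAND Q) NAND Q) NAND (((P NAND Q) NAND Q) NAND (P NAND Q))) NAND R)
At P=0, Q=0, R=0: circuit gives 1, formula gives 0.

No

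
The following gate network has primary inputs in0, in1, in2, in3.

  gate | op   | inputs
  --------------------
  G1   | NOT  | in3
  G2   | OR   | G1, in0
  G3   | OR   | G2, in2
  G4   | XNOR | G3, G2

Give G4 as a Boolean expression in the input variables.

G1 = NOT in3
G2 = G1 OR in0 = NOT in3 OR in0
G3 = G2 OR in2 = (NOT in3 OR in0) OR in2
G4 = G3 XNOR G2 = ((NOT in3 OR in0) OR in2) XNOR (NOT in3 OR in0)

((NOT in3 OR in0) OR in2) XNOR (NOT in3 OR in0)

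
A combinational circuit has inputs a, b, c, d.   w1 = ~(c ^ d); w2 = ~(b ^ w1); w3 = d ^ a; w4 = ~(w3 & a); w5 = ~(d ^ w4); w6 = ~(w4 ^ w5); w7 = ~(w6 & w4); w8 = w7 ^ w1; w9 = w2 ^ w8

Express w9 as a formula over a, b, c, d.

(~(b ^ (~(c ^ d)))) ^ ((~((~((~((d ^ a) & a)) ^ (~(d ^ (~((d ^ a) & a)))))) & (~((d ^ a) & a)))) ^ (~(c ^ d)))

w1 = ~(c ^ d)
w2 = ~(b ^ w1) = ~(b ^ (~(c ^ d)))
w3 = d ^ a
w4 = ~(w3 & a) = ~((d ^ a) & a)
w5 = ~(d ^ w4) = ~(d ^ (~((d ^ a) & a)))
w6 = ~(w4 ^ w5) = ~((~((d ^ a) & a)) ^ (~(d ^ (~((d ^ a) & a)))))
w7 = ~(w6 & w4) = ~((~((~((d ^ a) & a)) ^ (~(d ^ (~((d ^ a) & a)))))) & (~((d ^ a) & a)))
w8 = w7 ^ w1 = (~((~((~((d ^ a) & a)) ^ (~(d ^ (~((d ^ a) & a)))))) & (~((d ^ a) & a)))) ^ (~(c ^ d))
w9 = w2 ^ w8 = (~(b ^ (~(c ^ d)))) ^ ((~((~((~((d ^ a) & a)) ^ (~(d ^ (~((d ^ a) & a)))))) & (~((d ^ a) & a)))) ^ (~(c ^ d)))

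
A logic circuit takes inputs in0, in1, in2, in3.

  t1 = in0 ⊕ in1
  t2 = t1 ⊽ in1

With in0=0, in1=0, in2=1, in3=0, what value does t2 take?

1

t1 = 0 ⊕ 0 = 0
t2 = 0 ⊽ 0 = 1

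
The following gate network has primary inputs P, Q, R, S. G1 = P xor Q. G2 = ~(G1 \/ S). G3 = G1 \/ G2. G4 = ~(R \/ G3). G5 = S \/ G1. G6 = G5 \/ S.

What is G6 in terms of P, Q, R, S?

G1 = P xor Q
G5 = S \/ G1 = S \/ (P xor Q)
G6 = G5 \/ S = (S \/ (P xor Q)) \/ S

(S \/ (P xor Q)) \/ S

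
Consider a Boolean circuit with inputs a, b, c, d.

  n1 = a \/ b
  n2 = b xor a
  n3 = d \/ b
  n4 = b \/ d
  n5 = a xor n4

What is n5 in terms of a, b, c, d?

a xor (b \/ d)

n4 = b \/ d
n5 = a xor n4 = a xor (b \/ d)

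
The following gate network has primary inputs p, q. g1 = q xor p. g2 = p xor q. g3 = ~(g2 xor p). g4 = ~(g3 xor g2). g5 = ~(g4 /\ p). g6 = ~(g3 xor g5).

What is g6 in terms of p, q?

~((~((p xor q) xor p)) xor (~((~((~((p xor q) xor p)) xor (p xor q))) /\ p)))

g2 = p xor q
g3 = ~(g2 xor p) = ~((p xor q) xor p)
g4 = ~(g3 xor g2) = ~((~((p xor q) xor p)) xor (p xor q))
g5 = ~(g4 /\ p) = ~((~((~((p xor q) xor p)) xor (p xor q))) /\ p)
g6 = ~(g3 xor g5) = ~((~((p xor q) xor p)) xor (~((~((~((p xor q) xor p)) xor (p xor q))) /\ p)))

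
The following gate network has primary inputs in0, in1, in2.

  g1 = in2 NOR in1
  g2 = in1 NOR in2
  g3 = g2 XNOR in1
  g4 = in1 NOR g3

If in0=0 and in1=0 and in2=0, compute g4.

1

g2 = 0 NOR 0 = 1
g3 = 1 XNOR 0 = 0
g4 = 0 NOR 0 = 1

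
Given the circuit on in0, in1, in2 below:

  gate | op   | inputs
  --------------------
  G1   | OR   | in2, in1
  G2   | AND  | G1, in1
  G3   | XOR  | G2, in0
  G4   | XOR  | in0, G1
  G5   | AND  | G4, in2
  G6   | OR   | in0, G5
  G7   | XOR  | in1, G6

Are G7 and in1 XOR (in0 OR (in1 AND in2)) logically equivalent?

No

G1 = in2 OR in1
G4 = in0 XOR G1 = in0 XOR (in2 OR in1)
G5 = G4 AND in2 = (in0 XOR (in2 OR in1)) AND in2
G6 = in0 OR G5 = in0 OR ((in0 XOR (in2 OR in1)) AND in2)
G7 = in1 XOR G6 = in1 XOR (in0 OR ((in0 XOR (in2 OR in1)) AND in2))
At in0=0, in1=0, in2=1: circuit gives 1, formula gives 0.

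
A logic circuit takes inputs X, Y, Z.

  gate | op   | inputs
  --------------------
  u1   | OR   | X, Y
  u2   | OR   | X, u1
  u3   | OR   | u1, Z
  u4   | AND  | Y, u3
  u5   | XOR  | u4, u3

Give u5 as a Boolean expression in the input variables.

u1 = X OR Y
u3 = u1 OR Z = (X OR Y) OR Z
u4 = Y AND u3 = Y AND ((X OR Y) OR Z)
u5 = u4 XOR u3 = (Y AND ((X OR Y) OR Z)) XOR ((X OR Y) OR Z)

(Y AND ((X OR Y) OR Z)) XOR ((X OR Y) OR Z)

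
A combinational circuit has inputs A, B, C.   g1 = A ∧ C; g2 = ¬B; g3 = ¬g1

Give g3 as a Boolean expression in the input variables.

¬(A ∧ C)

g1 = A ∧ C
g3 = ¬g1 = ¬(A ∧ C)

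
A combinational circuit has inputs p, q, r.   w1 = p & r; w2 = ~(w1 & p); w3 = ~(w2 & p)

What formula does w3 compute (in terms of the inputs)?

~((~((p & r) & p)) & p)

w1 = p & r
w2 = ~(w1 & p) = ~((p & r) & p)
w3 = ~(w2 & p) = ~((~((p & r) & p)) & p)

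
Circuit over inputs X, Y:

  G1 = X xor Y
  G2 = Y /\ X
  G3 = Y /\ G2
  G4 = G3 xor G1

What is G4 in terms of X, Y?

G1 = X xor Y
G2 = Y /\ X
G3 = Y /\ G2 = Y /\ (Y /\ X)
G4 = G3 xor G1 = (Y /\ (Y /\ X)) xor (X xor Y)

(Y /\ (Y /\ X)) xor (X xor Y)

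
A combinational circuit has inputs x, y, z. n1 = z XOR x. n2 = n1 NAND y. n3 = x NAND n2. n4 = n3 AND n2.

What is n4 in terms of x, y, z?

(x NAND ((z XOR x) NAND y)) AND ((z XOR x) NAND y)

n1 = z XOR x
n2 = n1 NAND y = (z XOR x) NAND y
n3 = x NAND n2 = x NAND ((z XOR x) NAND y)
n4 = n3 AND n2 = (x NAND ((z XOR x) NAND y)) AND ((z XOR x) NAND y)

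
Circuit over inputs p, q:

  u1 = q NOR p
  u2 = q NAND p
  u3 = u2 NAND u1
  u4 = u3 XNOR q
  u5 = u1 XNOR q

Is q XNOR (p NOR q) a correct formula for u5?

u1 = q NOR p
u5 = u1 XNOR q = (q NOR p) XNOR q
At p=0, q=0: circuit gives 0, formula gives 0.
At p=1, q=0: circuit gives 1, formula gives 1.
Agrees on all 4 inputs.

Yes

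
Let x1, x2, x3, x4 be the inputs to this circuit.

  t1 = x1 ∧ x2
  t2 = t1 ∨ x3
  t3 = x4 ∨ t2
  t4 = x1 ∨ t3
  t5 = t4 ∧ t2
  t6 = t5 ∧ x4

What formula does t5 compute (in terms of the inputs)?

t1 = x1 ∧ x2
t2 = t1 ∨ x3 = (x1 ∧ x2) ∨ x3
t3 = x4 ∨ t2 = x4 ∨ ((x1 ∧ x2) ∨ x3)
t4 = x1 ∨ t3 = x1 ∨ (x4 ∨ ((x1 ∧ x2) ∨ x3))
t5 = t4 ∧ t2 = (x1 ∨ (x4 ∨ ((x1 ∧ x2) ∨ x3))) ∧ ((x1 ∧ x2) ∨ x3)

(x1 ∨ (x4 ∨ ((x1 ∧ x2) ∨ x3))) ∧ ((x1 ∧ x2) ∨ x3)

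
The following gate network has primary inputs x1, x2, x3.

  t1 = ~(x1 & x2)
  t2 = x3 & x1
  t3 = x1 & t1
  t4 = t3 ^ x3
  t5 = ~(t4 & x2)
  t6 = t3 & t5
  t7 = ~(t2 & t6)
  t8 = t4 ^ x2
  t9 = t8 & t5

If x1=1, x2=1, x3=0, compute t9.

1

t1 = ~(1 & 1) = 0
t3 = 1 & 0 = 0
t4 = 0 ^ 0 = 0
t5 = ~(0 & 1) = 1
t8 = 0 ^ 1 = 1
t9 = 1 & 1 = 1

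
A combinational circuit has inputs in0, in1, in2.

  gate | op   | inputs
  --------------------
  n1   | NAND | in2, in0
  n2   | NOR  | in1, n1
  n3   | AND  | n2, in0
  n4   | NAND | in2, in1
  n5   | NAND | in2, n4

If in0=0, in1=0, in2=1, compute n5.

0

n4 = 1 NAND 0 = 1
n5 = 1 NAND 1 = 0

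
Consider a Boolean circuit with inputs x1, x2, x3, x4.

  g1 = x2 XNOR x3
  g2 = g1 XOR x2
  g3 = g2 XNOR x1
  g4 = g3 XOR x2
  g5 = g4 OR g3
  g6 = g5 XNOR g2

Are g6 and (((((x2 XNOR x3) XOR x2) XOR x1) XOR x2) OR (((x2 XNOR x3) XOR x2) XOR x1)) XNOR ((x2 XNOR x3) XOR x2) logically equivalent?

g1 = x2 XNOR x3
g2 = g1 XOR x2 = (x2 XNOR x3) XOR x2
g3 = g2 XNOR x1 = ((x2 XNOR x3) XOR x2) XNOR x1
g4 = g3 XOR x2 = (((x2 XNOR x3) XOR x2) XNOR x1) XOR x2
g5 = g4 OR g3 = ((((x2 XNOR x3) XOR x2) XNOR x1) XOR x2) OR (((x2 XNOR x3) XOR x2) XNOR x1)
g6 = g5 XNOR g2 = (((((x2 XNOR x3) XOR x2) XNOR x1) XOR x2) OR (((x2 XNOR x3) XOR x2) XNOR x1)) XNOR ((x2 XNOR x3) XOR x2)
At x1=0, x2=0, x3=0, x4=0: circuit gives 0, formula gives 1.

No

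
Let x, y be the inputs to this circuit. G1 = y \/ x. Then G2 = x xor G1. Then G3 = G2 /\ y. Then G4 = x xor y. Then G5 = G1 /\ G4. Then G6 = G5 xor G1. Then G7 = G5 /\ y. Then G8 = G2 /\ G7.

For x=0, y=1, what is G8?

G1 = 1 \/ 0 = 1
G2 = 0 xor 1 = 1
G4 = 0 xor 1 = 1
G5 = 1 /\ 1 = 1
G7 = 1 /\ 1 = 1
G8 = 1 /\ 1 = 1

1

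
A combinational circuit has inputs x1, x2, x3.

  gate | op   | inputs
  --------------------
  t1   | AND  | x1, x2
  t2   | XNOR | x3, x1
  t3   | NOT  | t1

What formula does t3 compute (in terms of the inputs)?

t1 = x1 AND x2
t3 = NOT t1 = NOT (x1 AND x2)

NOT (x1 AND x2)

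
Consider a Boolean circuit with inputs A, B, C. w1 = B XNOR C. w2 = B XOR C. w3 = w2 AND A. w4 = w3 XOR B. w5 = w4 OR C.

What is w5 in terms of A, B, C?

(((B XOR C) AND A) XOR B) OR C

w2 = B XOR C
w3 = w2 AND A = (B XOR C) AND A
w4 = w3 XOR B = ((B XOR C) AND A) XOR B
w5 = w4 OR C = (((B XOR C) AND A) XOR B) OR C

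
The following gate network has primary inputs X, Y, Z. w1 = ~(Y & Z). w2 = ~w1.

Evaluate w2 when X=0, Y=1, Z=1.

1

w1 = ~(1 & 1) = 0
w2 = ~0 = 1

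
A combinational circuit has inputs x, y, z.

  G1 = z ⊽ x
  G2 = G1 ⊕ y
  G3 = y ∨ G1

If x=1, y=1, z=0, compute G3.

G1 = 0 ⊽ 1 = 0
G3 = 1 ∨ 0 = 1

1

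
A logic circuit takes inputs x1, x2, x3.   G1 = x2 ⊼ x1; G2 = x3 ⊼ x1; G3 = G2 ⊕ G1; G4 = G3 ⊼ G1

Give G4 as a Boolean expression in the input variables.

G1 = x2 ⊼ x1
G2 = x3 ⊼ x1
G3 = G2 ⊕ G1 = (x3 ⊼ x1) ⊕ (x2 ⊼ x1)
G4 = G3 ⊼ G1 = ((x3 ⊼ x1) ⊕ (x2 ⊼ x1)) ⊼ (x2 ⊼ x1)

((x3 ⊼ x1) ⊕ (x2 ⊼ x1)) ⊼ (x2 ⊼ x1)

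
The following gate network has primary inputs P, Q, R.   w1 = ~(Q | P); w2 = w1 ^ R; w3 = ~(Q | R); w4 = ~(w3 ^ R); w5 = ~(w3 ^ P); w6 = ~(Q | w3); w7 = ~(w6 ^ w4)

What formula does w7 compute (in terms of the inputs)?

~((~(Q | (~(Q | R)))) ^ (~((~(Q | R)) ^ R)))

w3 = ~(Q | R)
w4 = ~(w3 ^ R) = ~((~(Q | R)) ^ R)
w6 = ~(Q | w3) = ~(Q | (~(Q | R)))
w7 = ~(w6 ^ w4) = ~((~(Q | (~(Q | R)))) ^ (~((~(Q | R)) ^ R)))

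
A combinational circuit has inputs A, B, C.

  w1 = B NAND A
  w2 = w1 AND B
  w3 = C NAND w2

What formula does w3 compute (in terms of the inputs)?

w1 = B NAND A
w2 = w1 AND B = (B NAND A) AND B
w3 = C NAND w2 = C NAND ((B NAND A) AND B)

C NAND ((B NAND A) AND B)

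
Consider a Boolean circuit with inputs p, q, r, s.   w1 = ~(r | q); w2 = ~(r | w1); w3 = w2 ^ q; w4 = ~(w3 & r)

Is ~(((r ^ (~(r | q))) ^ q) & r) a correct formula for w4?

w1 = ~(r | q)
w2 = ~(r | w1) = ~(r | (~(r | q)))
w3 = w2 ^ q = (~(r | (~(r | q)))) ^ q
w4 = ~(w3 & r) = ~(((~(r | (~(r | q)))) ^ q) & r)
At p=0, q=0, r=1, s=0: circuit gives 1, formula gives 0.

No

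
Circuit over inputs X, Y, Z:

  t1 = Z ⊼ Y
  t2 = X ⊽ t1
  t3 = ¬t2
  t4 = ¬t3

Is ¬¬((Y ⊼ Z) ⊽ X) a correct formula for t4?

Yes

t1 = Z ⊼ Y
t2 = X ⊽ t1 = X ⊽ (Z ⊼ Y)
t3 = ¬t2 = ¬(X ⊽ (Z ⊼ Y))
t4 = ¬t3 = ¬¬(X ⊽ (Z ⊼ Y))
At X=0, Y=0, Z=0: circuit gives 0, formula gives 0.
At X=0, Y=1, Z=1: circuit gives 1, formula gives 1.
Agrees on all 8 inputs.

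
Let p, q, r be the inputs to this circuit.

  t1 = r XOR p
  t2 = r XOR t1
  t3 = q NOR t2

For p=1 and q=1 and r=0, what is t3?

t1 = 0 XOR 1 = 1
t2 = 0 XOR 1 = 1
t3 = 1 NOR 1 = 0

0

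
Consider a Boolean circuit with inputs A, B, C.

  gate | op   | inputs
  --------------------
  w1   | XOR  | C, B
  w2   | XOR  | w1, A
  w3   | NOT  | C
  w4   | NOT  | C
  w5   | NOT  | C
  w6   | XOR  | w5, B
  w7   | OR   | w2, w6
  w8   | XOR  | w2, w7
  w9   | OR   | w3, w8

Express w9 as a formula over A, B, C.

w1 = C XOR B
w2 = w1 XOR A = (C XOR B) XOR A
w3 = NOT C
w5 = NOT C
w6 = w5 XOR B = NOT C XOR B
w7 = w2 OR w6 = ((C XOR B) XOR A) OR (NOT C XOR B)
w8 = w2 XOR w7 = ((C XOR B) XOR A) XOR (((C XOR B) XOR A) OR (NOT C XOR B))
w9 = w3 OR w8 = NOT C OR (((C XOR B) XOR A) XOR (((C XOR B) XOR A) OR (NOT C XOR B)))

NOT C OR (((C XOR B) XOR A) XOR (((C XOR B) XOR A) OR (NOT C XOR B)))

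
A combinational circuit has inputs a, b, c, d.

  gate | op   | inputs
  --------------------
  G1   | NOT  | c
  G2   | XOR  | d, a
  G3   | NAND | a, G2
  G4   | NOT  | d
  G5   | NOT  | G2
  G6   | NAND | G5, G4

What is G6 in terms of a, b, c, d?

NOT (d XOR a) NAND NOT d

G2 = d XOR a
G4 = NOT d
G5 = NOT G2 = NOT (d XOR a)
G6 = G5 NAND G4 = NOT (d XOR a) NAND NOT d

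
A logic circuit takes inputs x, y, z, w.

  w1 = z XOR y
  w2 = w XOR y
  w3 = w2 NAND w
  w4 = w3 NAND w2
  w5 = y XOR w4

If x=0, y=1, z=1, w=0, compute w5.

w2 = 0 XOR 1 = 1
w3 = 1 NAND 0 = 1
w4 = 1 NAND 1 = 0
w5 = 1 XOR 0 = 1

1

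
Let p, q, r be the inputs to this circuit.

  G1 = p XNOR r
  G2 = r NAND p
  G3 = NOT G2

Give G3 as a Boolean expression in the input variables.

G2 = r NAND p
G3 = NOT G2 = NOT (r NAND p)

NOT (r NAND p)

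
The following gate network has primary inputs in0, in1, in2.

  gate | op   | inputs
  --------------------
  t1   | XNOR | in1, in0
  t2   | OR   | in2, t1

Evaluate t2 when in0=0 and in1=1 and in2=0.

0

t1 = 1 XNOR 0 = 0
t2 = 0 OR 0 = 0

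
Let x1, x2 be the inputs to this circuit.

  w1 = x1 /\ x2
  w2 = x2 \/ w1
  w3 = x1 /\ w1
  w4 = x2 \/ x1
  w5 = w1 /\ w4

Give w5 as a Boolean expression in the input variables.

w1 = x1 /\ x2
w4 = x2 \/ x1
w5 = w1 /\ w4 = (x1 /\ x2) /\ (x2 \/ x1)

(x1 /\ x2) /\ (x2 \/ x1)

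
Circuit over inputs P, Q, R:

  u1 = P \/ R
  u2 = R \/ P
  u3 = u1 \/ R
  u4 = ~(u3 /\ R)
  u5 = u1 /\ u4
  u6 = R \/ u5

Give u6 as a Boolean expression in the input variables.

R \/ ((P \/ R) /\ (~(((P \/ R) \/ R) /\ R)))

u1 = P \/ R
u3 = u1 \/ R = (P \/ R) \/ R
u4 = ~(u3 /\ R) = ~(((P \/ R) \/ R) /\ R)
u5 = u1 /\ u4 = (P \/ R) /\ (~(((P \/ R) \/ R) /\ R))
u6 = R \/ u5 = R \/ ((P \/ R) /\ (~(((P \/ R) \/ R) /\ R)))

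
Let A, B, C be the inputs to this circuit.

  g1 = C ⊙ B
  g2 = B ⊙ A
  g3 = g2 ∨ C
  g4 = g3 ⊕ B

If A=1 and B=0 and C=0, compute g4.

0

g2 = 0 ⊙ 1 = 0
g3 = 0 ∨ 0 = 0
g4 = 0 ⊕ 0 = 0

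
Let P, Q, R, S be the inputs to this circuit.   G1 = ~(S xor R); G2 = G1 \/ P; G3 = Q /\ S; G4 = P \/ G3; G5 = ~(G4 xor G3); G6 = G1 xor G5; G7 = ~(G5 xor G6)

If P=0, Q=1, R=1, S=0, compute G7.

G1 = ~(0 xor 1) = 0
G3 = 1 /\ 0 = 0
G4 = 0 \/ 0 = 0
G5 = ~(0 xor 0) = 1
G6 = 0 xor 1 = 1
G7 = ~(1 xor 1) = 1

1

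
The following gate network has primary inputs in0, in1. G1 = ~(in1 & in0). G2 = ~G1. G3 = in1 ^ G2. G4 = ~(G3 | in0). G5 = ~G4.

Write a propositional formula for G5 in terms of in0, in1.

G1 = ~(in1 & in0)
G2 = ~G1 = ~(~(in1 & in0))
G3 = in1 ^ G2 = in1 ^ ~(~(in1 & in0))
G4 = ~(G3 | in0) = ~((in1 ^ ~(~(in1 & in0))) | in0)
G5 = ~G4 = ~(~((in1 ^ ~(~(in1 & in0))) | in0))

~(~((in1 ^ ~(~(in1 & in0))) | in0))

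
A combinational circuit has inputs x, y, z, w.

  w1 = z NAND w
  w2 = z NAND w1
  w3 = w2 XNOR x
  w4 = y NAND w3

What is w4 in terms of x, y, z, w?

w1 = z NAND w
w2 = z NAND w1 = z NAND (z NAND w)
w3 = w2 XNOR x = (z NAND (z NAND w)) XNOR x
w4 = y NAND w3 = y NAND ((z NAND (z NAND w)) XNOR x)

y NAND ((z NAND (z NAND w)) XNOR x)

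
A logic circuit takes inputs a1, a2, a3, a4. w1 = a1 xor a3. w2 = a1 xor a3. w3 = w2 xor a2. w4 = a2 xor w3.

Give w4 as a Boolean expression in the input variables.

a2 xor ((a1 xor a3) xor a2)

w2 = a1 xor a3
w3 = w2 xor a2 = (a1 xor a3) xor a2
w4 = a2 xor w3 = a2 xor ((a1 xor a3) xor a2)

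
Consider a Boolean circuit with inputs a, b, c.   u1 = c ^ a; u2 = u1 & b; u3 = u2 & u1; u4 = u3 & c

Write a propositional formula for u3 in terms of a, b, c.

u1 = c ^ a
u2 = u1 & b = (c ^ a) & b
u3 = u2 & u1 = ((c ^ a) & b) & (c ^ a)

((c ^ a) & b) & (c ^ a)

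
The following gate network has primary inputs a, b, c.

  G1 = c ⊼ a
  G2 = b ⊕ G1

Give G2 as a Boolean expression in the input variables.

G1 = c ⊼ a
G2 = b ⊕ G1 = b ⊕ (c ⊼ a)

b ⊕ (c ⊼ a)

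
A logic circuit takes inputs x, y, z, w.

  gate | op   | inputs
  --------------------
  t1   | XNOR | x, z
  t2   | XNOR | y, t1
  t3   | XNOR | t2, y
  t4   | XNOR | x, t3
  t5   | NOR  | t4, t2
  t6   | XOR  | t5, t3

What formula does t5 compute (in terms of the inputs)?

t1 = x XNOR z
t2 = y XNOR t1 = y XNOR (x XNOR z)
t3 = t2 XNOR y = (y XNOR (x XNOR z)) XNOR y
t4 = x XNOR t3 = x XNOR ((y XNOR (x XNOR z)) XNOR y)
t5 = t4 NOR t2 = (x XNOR ((y XNOR (x XNOR z)) XNOR y)) NOR (y XNOR (x XNOR z))

(x XNOR ((y XNOR (x XNOR z)) XNOR y)) NOR (y XNOR (x XNOR z))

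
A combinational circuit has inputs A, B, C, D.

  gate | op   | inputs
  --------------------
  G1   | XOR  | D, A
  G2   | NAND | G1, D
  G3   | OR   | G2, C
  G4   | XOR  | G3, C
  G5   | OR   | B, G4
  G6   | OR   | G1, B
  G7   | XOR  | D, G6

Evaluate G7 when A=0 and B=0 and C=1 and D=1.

0

G1 = 1 XOR 0 = 1
G6 = 1 OR 0 = 1
G7 = 1 XOR 1 = 0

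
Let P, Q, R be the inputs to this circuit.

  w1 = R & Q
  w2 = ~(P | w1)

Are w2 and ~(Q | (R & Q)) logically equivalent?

No

w1 = R & Q
w2 = ~(P | w1) = ~(P | (R & Q))
At P=0, Q=1, R=0: circuit gives 1, formula gives 0.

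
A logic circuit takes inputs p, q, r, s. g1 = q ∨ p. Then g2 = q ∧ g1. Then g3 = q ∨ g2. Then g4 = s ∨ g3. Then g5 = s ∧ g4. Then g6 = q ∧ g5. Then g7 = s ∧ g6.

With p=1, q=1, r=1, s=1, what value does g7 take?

1

g1 = 1 ∨ 1 = 1
g2 = 1 ∧ 1 = 1
g3 = 1 ∨ 1 = 1
g4 = 1 ∨ 1 = 1
g5 = 1 ∧ 1 = 1
g6 = 1 ∧ 1 = 1
g7 = 1 ∧ 1 = 1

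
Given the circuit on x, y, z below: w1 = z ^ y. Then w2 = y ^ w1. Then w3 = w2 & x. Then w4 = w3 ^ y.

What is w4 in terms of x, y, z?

w1 = z ^ y
w2 = y ^ w1 = y ^ (z ^ y)
w3 = w2 & x = (y ^ (z ^ y)) & x
w4 = w3 ^ y = ((y ^ (z ^ y)) & x) ^ y

((y ^ (z ^ y)) & x) ^ y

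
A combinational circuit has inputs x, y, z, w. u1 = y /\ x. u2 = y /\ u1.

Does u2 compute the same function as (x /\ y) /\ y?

Yes

u1 = y /\ x
u2 = y /\ u1 = y /\ (y /\ x)
At x=0, y=0, z=0, w=0: circuit gives 0, formula gives 0.
At x=1, y=1, z=0, w=0: circuit gives 1, formula gives 1.
Agrees on all 16 inputs.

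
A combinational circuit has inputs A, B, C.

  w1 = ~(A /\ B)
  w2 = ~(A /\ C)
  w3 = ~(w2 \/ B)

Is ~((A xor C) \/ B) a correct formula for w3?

w2 = ~(A /\ C)
w3 = ~(w2 \/ B) = ~((~(A /\ C)) \/ B)
At A=0, B=0, C=0: circuit gives 0, formula gives 1.

No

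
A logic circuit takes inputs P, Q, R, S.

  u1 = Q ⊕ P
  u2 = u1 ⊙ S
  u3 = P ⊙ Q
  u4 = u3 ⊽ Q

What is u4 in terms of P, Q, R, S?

u3 = P ⊙ Q
u4 = u3 ⊽ Q = (P ⊙ Q) ⊽ Q

(P ⊙ Q) ⊽ Q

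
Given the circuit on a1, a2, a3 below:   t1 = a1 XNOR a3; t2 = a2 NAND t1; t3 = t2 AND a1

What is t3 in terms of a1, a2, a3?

(a2 NAND (a1 XNOR a3)) AND a1

t1 = a1 XNOR a3
t2 = a2 NAND t1 = a2 NAND (a1 XNOR a3)
t3 = t2 AND a1 = (a2 NAND (a1 XNOR a3)) AND a1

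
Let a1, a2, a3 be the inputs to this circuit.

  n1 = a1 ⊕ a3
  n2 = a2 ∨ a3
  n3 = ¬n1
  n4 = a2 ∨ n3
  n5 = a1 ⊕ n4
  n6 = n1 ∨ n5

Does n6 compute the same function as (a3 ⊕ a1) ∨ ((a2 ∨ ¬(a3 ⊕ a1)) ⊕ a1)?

Yes

n1 = a1 ⊕ a3
n3 = ¬n1 = ¬(a1 ⊕ a3)
n4 = a2 ∨ n3 = a2 ∨ ¬(a1 ⊕ a3)
n5 = a1 ⊕ n4 = a1 ⊕ (a2 ∨ ¬(a1 ⊕ a3))
n6 = n1 ∨ n5 = (a1 ⊕ a3) ∨ (a1 ⊕ (a2 ∨ ¬(a1 ⊕ a3)))
At a1=1, a2=0, a3=1: circuit gives 0, formula gives 0.
At a1=0, a2=0, a3=0: circuit gives 1, formula gives 1.
Agrees on all 8 inputs.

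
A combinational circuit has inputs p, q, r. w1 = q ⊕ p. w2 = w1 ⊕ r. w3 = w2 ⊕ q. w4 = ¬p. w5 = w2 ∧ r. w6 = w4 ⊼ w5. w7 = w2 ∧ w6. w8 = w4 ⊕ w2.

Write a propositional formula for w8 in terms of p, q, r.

¬p ⊕ ((q ⊕ p) ⊕ r)

w1 = q ⊕ p
w2 = w1 ⊕ r = (q ⊕ p) ⊕ r
w4 = ¬p
w8 = w4 ⊕ w2 = ¬p ⊕ ((q ⊕ p) ⊕ r)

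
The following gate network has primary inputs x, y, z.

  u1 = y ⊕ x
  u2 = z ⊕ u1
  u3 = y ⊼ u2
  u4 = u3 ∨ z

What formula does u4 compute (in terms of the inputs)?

(y ⊼ (z ⊕ (y ⊕ x))) ∨ z

u1 = y ⊕ x
u2 = z ⊕ u1 = z ⊕ (y ⊕ x)
u3 = y ⊼ u2 = y ⊼ (z ⊕ (y ⊕ x))
u4 = u3 ∨ z = (y ⊼ (z ⊕ (y ⊕ x))) ∨ z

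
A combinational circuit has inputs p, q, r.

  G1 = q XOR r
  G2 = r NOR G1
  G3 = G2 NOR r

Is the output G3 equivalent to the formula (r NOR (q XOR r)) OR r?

G1 = q XOR r
G2 = r NOR G1 = r NOR (q XOR r)
G3 = G2 NOR r = (r NOR (q XOR r)) NOR r
At p=0, q=0, r=0: circuit gives 0, formula gives 1.

No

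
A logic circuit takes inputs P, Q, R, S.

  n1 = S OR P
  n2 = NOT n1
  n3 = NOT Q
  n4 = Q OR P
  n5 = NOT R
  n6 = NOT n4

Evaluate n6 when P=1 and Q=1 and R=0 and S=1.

0

n4 = 1 OR 1 = 1
n6 = NOT 1 = 0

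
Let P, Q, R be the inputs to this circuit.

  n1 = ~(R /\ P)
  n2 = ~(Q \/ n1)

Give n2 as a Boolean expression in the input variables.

~(Q \/ (~(R /\ P)))

n1 = ~(R /\ P)
n2 = ~(Q \/ n1) = ~(Q \/ (~(R /\ P)))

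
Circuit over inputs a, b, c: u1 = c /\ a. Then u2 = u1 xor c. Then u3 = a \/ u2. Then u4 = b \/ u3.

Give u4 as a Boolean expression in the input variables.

b \/ (a \/ ((c /\ a) xor c))

u1 = c /\ a
u2 = u1 xor c = (c /\ a) xor c
u3 = a \/ u2 = a \/ ((c /\ a) xor c)
u4 = b \/ u3 = b \/ (a \/ ((c /\ a) xor c))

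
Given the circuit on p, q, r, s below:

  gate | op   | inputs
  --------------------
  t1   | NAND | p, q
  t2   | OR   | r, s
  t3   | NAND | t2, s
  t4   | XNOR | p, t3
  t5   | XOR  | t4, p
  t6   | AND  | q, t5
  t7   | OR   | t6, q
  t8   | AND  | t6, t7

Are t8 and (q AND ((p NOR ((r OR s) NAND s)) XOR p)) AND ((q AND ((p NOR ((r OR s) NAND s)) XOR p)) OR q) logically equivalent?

t2 = r OR s
t3 = t2 NAND s = (r OR s) NAND s
t4 = p XNOR t3 = p XNOR ((r OR s) NAND s)
t5 = t4 XOR p = (p XNOR ((r OR s) NAND s)) XOR p
t6 = q AND t5 = q AND ((p XNOR ((r OR s) NAND s)) XOR p)
t7 = t6 OR q = (q AND ((p XNOR ((r OR s) NAND s)) XOR p)) OR q
t8 = t6 AND t7 = (q AND ((p XNOR ((r OR s) NAND s)) XOR p)) AND ((q AND ((p XNOR ((r OR s) NAND s)) XOR p)) OR q)
At p=1, q=1, r=0, s=0: circuit gives 0, formula gives 1.

No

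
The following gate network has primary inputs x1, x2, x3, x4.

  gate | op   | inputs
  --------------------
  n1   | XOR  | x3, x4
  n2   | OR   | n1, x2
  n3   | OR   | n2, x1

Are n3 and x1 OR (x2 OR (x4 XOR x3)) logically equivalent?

n1 = x3 XOR x4
n2 = n1 OR x2 = (x3 XOR x4) OR x2
n3 = n2 OR x1 = ((x3 XOR x4) OR x2) OR x1
At x1=0, x2=0, x3=0, x4=0: circuit gives 0, formula gives 0.
At x1=0, x2=0, x3=0, x4=1: circuit gives 1, formula gives 1.
Agrees on all 16 inputs.

Yes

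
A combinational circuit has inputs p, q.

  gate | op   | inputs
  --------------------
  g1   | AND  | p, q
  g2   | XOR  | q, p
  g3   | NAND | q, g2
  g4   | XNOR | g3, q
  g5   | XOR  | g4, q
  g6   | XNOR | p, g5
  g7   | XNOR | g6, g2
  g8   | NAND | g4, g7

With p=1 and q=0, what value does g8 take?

1

g2 = 0 XOR 1 = 1
g3 = 0 NAND 1 = 1
g4 = 1 XNOR 0 = 0
g5 = 0 XOR 0 = 0
g6 = 1 XNOR 0 = 0
g7 = 0 XNOR 1 = 0
g8 = 0 NAND 0 = 1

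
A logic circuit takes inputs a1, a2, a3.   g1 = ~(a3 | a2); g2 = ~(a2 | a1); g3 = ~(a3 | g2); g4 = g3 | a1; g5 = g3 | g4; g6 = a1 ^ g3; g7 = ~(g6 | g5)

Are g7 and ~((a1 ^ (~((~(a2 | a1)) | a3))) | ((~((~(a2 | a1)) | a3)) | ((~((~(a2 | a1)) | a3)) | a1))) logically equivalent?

Yes

g2 = ~(a2 | a1)
g3 = ~(a3 | g2) = ~(a3 | (~(a2 | a1)))
g4 = g3 | a1 = (~(a3 | (~(a2 | a1)))) | a1
g5 = g3 | g4 = (~(a3 | (~(a2 | a1)))) | ((~(a3 | (~(a2 | a1)))) | a1)
g6 = a1 ^ g3 = a1 ^ (~(a3 | (~(a2 | a1))))
g7 = ~(g6 | g5) = ~((a1 ^ (~(a3 | (~(a2 | a1))))) | ((~(a3 | (~(a2 | a1)))) | ((~(a3 | (~(a2 | a1)))) | a1)))
At a1=0, a2=1, a3=0: circuit gives 0, formula gives 0.
At a1=0, a2=0, a3=0: circuit gives 1, formula gives 1.
Agrees on all 8 inputs.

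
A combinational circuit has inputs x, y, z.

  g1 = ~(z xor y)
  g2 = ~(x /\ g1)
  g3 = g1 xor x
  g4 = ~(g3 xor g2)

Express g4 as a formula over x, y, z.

g1 = ~(z xor y)
g2 = ~(x /\ g1) = ~(x /\ (~(z xor y)))
g3 = g1 xor x = (~(z xor y)) xor x
g4 = ~(g3 xor g2) = ~(((~(z xor y)) xor x) xor (~(x /\ (~(z xor y)))))

~(((~(z xor y)) xor x) xor (~(x /\ (~(z xor y)))))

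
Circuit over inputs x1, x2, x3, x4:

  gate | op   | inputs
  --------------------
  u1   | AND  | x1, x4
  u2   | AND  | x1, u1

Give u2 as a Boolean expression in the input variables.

u1 = x1 AND x4
u2 = x1 AND u1 = x1 AND (x1 AND x4)

x1 AND (x1 AND x4)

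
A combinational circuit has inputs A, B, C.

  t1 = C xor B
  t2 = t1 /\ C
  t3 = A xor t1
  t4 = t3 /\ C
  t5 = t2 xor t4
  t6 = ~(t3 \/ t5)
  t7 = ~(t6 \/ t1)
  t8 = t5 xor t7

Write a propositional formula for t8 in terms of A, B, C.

t1 = C xor B
t2 = t1 /\ C = (C xor B) /\ C
t3 = A xor t1 = A xor (C xor B)
t4 = t3 /\ C = (A xor (C xor B)) /\ C
t5 = t2 xor t4 = ((C xor B) /\ C) xor ((A xor (C xor B)) /\ C)
t6 = ~(t3 \/ t5) = ~((A xor (C xor B)) \/ (((C xor B) /\ C) xor ((A xor (C xor B)) /\ C)))
t7 = ~(t6 \/ t1) = ~((~((A xor (C xor B)) \/ (((C xor B) /\ C) xor ((A xor (C xor B)) /\ C)))) \/ (C xor B))
t8 = t5 xor t7 = (((C xor B) /\ C) xor ((A xor (C xor B)) /\ C)) xor (~((~((A xor (C xor B)) \/ (((C xor B) /\ C) xor ((A xor (C xor B)) /\ C)))) \/ (C xor B)))

(((C xor B) /\ C) xor ((A xor (C xor B)) /\ C)) xor (~((~((A xor (C xor B)) \/ (((C xor B) /\ C) xor ((A xor (C xor B)) /\ C)))) \/ (C xor B)))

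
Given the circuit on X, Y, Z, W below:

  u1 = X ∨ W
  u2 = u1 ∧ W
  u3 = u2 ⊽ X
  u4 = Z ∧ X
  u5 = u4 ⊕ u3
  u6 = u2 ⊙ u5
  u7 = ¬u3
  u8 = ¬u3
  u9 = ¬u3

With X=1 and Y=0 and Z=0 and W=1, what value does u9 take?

u1 = 1 ∨ 1 = 1
u2 = 1 ∧ 1 = 1
u3 = 1 ⊽ 1 = 0
u9 = ¬0 = 1

1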